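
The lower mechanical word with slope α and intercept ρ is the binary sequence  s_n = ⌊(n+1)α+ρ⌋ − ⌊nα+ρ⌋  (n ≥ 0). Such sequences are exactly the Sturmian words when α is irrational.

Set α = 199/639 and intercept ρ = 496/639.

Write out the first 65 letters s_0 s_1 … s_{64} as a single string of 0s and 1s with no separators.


n=0: ⌊(1·199+496)/639⌋ − ⌊(0·199+496)/639⌋ = ⌊695/639⌋ − ⌊496/639⌋ = 1 − 0 = 1
n=1: ⌊(2·199+496)/639⌋ − ⌊(1·199+496)/639⌋ = ⌊894/639⌋ − ⌊695/639⌋ = 1 − 1 = 0
n=2: ⌊(3·199+496)/639⌋ − ⌊(2·199+496)/639⌋ = ⌊1093/639⌋ − ⌊894/639⌋ = 1 − 1 = 0
n=3: ⌊(4·199+496)/639⌋ − ⌊(3·199+496)/639⌋ = ⌊1292/639⌋ − ⌊1093/639⌋ = 2 − 1 = 1
n=4: ⌊(5·199+496)/639⌋ − ⌊(4·199+496)/639⌋ = ⌊1491/639⌋ − ⌊1292/639⌋ = 2 − 2 = 0
n=5: ⌊(6·199+496)/639⌋ − ⌊(5·199+496)/639⌋ = ⌊1690/639⌋ − ⌊1491/639⌋ = 2 − 2 = 0
n=6: ⌊(7·199+496)/639⌋ − ⌊(6·199+496)/639⌋ = ⌊1889/639⌋ − ⌊1690/639⌋ = 2 − 2 = 0
n=7: ⌊(8·199+496)/639⌋ − ⌊(7·199+496)/639⌋ = ⌊2088/639⌋ − ⌊1889/639⌋ = 3 − 2 = 1
n=8: ⌊(9·199+496)/639⌋ − ⌊(8·199+496)/639⌋ = ⌊2287/639⌋ − ⌊2088/639⌋ = 3 − 3 = 0
n=9: ⌊(10·199+496)/639⌋ − ⌊(9·199+496)/639⌋ = ⌊2486/639⌋ − ⌊2287/639⌋ = 3 − 3 = 0
n=10: ⌊(11·199+496)/639⌋ − ⌊(10·199+496)/639⌋ = ⌊2685/639⌋ − ⌊2486/639⌋ = 4 − 3 = 1
n=11: ⌊(12·199+496)/639⌋ − ⌊(11·199+496)/639⌋ = ⌊2884/639⌋ − ⌊2685/639⌋ = 4 − 4 = 0
n=12: ⌊(13·199+496)/639⌋ − ⌊(12·199+496)/639⌋ = ⌊3083/639⌋ − ⌊2884/639⌋ = 4 − 4 = 0
n=13: ⌊(14·199+496)/639⌋ − ⌊(13·199+496)/639⌋ = ⌊3282/639⌋ − ⌊3083/639⌋ = 5 − 4 = 1
n=14: ⌊(15·199+496)/639⌋ − ⌊(14·199+496)/639⌋ = ⌊3481/639⌋ − ⌊3282/639⌋ = 5 − 5 = 0
n=15: ⌊(16·199+496)/639⌋ − ⌊(15·199+496)/639⌋ = ⌊3680/639⌋ − ⌊3481/639⌋ = 5 − 5 = 0
n=16: ⌊(17·199+496)/639⌋ − ⌊(16·199+496)/639⌋ = ⌊3879/639⌋ − ⌊3680/639⌋ = 6 − 5 = 1
n=17: ⌊(18·199+496)/639⌋ − ⌊(17·199+496)/639⌋ = ⌊4078/639⌋ − ⌊3879/639⌋ = 6 − 6 = 0
n=18: ⌊(19·199+496)/639⌋ − ⌊(18·199+496)/639⌋ = ⌊4277/639⌋ − ⌊4078/639⌋ = 6 − 6 = 0
n=19: ⌊(20·199+496)/639⌋ − ⌊(19·199+496)/639⌋ = ⌊4476/639⌋ − ⌊4277/639⌋ = 7 − 6 = 1
n=20: ⌊(21·199+496)/639⌋ − ⌊(20·199+496)/639⌋ = ⌊4675/639⌋ − ⌊4476/639⌋ = 7 − 7 = 0
n=21: ⌊(22·199+496)/639⌋ − ⌊(21·199+496)/639⌋ = ⌊4874/639⌋ − ⌊4675/639⌋ = 7 − 7 = 0
n=22: ⌊(23·199+496)/639⌋ − ⌊(22·199+496)/639⌋ = ⌊5073/639⌋ − ⌊4874/639⌋ = 7 − 7 = 0
n=23: ⌊(24·199+496)/639⌋ − ⌊(23·199+496)/639⌋ = ⌊5272/639⌋ − ⌊5073/639⌋ = 8 − 7 = 1
n=24: ⌊(25·199+496)/639⌋ − ⌊(24·199+496)/639⌋ = ⌊5471/639⌋ − ⌊5272/639⌋ = 8 − 8 = 0
n=25: ⌊(26·199+496)/639⌋ − ⌊(25·199+496)/639⌋ = ⌊5670/639⌋ − ⌊5471/639⌋ = 8 − 8 = 0
n=26: ⌊(27·199+496)/639⌋ − ⌊(26·199+496)/639⌋ = ⌊5869/639⌋ − ⌊5670/639⌋ = 9 − 8 = 1
n=27: ⌊(28·199+496)/639⌋ − ⌊(27·199+496)/639⌋ = ⌊6068/639⌋ − ⌊5869/639⌋ = 9 − 9 = 0
n=28: ⌊(29·199+496)/639⌋ − ⌊(28·199+496)/639⌋ = ⌊6267/639⌋ − ⌊6068/639⌋ = 9 − 9 = 0
n=29: ⌊(30·199+496)/639⌋ − ⌊(29·199+496)/639⌋ = ⌊6466/639⌋ − ⌊6267/639⌋ = 10 − 9 = 1
n=30: ⌊(31·199+496)/639⌋ − ⌊(30·199+496)/639⌋ = ⌊6665/639⌋ − ⌊6466/639⌋ = 10 − 10 = 0
n=31: ⌊(32·199+496)/639⌋ − ⌊(31·199+496)/639⌋ = ⌊6864/639⌋ − ⌊6665/639⌋ = 10 − 10 = 0
n=32: ⌊(33·199+496)/639⌋ − ⌊(32·199+496)/639⌋ = ⌊7063/639⌋ − ⌊6864/639⌋ = 11 − 10 = 1
n=33: ⌊(34·199+496)/639⌋ − ⌊(33·199+496)/639⌋ = ⌊7262/639⌋ − ⌊7063/639⌋ = 11 − 11 = 0
n=34: ⌊(35·199+496)/639⌋ − ⌊(34·199+496)/639⌋ = ⌊7461/639⌋ − ⌊7262/639⌋ = 11 − 11 = 0
n=35: ⌊(36·199+496)/639⌋ − ⌊(35·199+496)/639⌋ = ⌊7660/639⌋ − ⌊7461/639⌋ = 11 − 11 = 0
n=36: ⌊(37·199+496)/639⌋ − ⌊(36·199+496)/639⌋ = ⌊7859/639⌋ − ⌊7660/639⌋ = 12 − 11 = 1
n=37: ⌊(38·199+496)/639⌋ − ⌊(37·199+496)/639⌋ = ⌊8058/639⌋ − ⌊7859/639⌋ = 12 − 12 = 0
n=38: ⌊(39·199+496)/639⌋ − ⌊(38·199+496)/639⌋ = ⌊8257/639⌋ − ⌊8058/639⌋ = 12 − 12 = 0
n=39: ⌊(40·199+496)/639⌋ − ⌊(39·199+496)/639⌋ = ⌊8456/639⌋ − ⌊8257/639⌋ = 13 − 12 = 1
n=40: ⌊(41·199+496)/639⌋ − ⌊(40·199+496)/639⌋ = ⌊8655/639⌋ − ⌊8456/639⌋ = 13 − 13 = 0
n=41: ⌊(42·199+496)/639⌋ − ⌊(41·199+496)/639⌋ = ⌊8854/639⌋ − ⌊8655/639⌋ = 13 − 13 = 0
n=42: ⌊(43·199+496)/639⌋ − ⌊(42·199+496)/639⌋ = ⌊9053/639⌋ − ⌊8854/639⌋ = 14 − 13 = 1
n=43: ⌊(44·199+496)/639⌋ − ⌊(43·199+496)/639⌋ = ⌊9252/639⌋ − ⌊9053/639⌋ = 14 − 14 = 0
n=44: ⌊(45·199+496)/639⌋ − ⌊(44·199+496)/639⌋ = ⌊9451/639⌋ − ⌊9252/639⌋ = 14 − 14 = 0
n=45: ⌊(46·199+496)/639⌋ − ⌊(45·199+496)/639⌋ = ⌊9650/639⌋ − ⌊9451/639⌋ = 15 − 14 = 1
n=46: ⌊(47·199+496)/639⌋ − ⌊(46·199+496)/639⌋ = ⌊9849/639⌋ − ⌊9650/639⌋ = 15 − 15 = 0
n=47: ⌊(48·199+496)/639⌋ − ⌊(47·199+496)/639⌋ = ⌊10048/639⌋ − ⌊9849/639⌋ = 15 − 15 = 0
n=48: ⌊(49·199+496)/639⌋ − ⌊(48·199+496)/639⌋ = ⌊10247/639⌋ − ⌊10048/639⌋ = 16 − 15 = 1
n=49: ⌊(50·199+496)/639⌋ − ⌊(49·199+496)/639⌋ = ⌊10446/639⌋ − ⌊10247/639⌋ = 16 − 16 = 0
n=50: ⌊(51·199+496)/639⌋ − ⌊(50·199+496)/639⌋ = ⌊10645/639⌋ − ⌊10446/639⌋ = 16 − 16 = 0
n=51: ⌊(52·199+496)/639⌋ − ⌊(51·199+496)/639⌋ = ⌊10844/639⌋ − ⌊10645/639⌋ = 16 − 16 = 0
n=52: ⌊(53·199+496)/639⌋ − ⌊(52·199+496)/639⌋ = ⌊11043/639⌋ − ⌊10844/639⌋ = 17 − 16 = 1
n=53: ⌊(54·199+496)/639⌋ − ⌊(53·199+496)/639⌋ = ⌊11242/639⌋ − ⌊11043/639⌋ = 17 − 17 = 0
n=54: ⌊(55·199+496)/639⌋ − ⌊(54·199+496)/639⌋ = ⌊11441/639⌋ − ⌊11242/639⌋ = 17 − 17 = 0
n=55: ⌊(56·199+496)/639⌋ − ⌊(55·199+496)/639⌋ = ⌊11640/639⌋ − ⌊11441/639⌋ = 18 − 17 = 1
n=56: ⌊(57·199+496)/639⌋ − ⌊(56·199+496)/639⌋ = ⌊11839/639⌋ − ⌊11640/639⌋ = 18 − 18 = 0
n=57: ⌊(58·199+496)/639⌋ − ⌊(57·199+496)/639⌋ = ⌊12038/639⌋ − ⌊11839/639⌋ = 18 − 18 = 0
n=58: ⌊(59·199+496)/639⌋ − ⌊(58·199+496)/639⌋ = ⌊12237/639⌋ − ⌊12038/639⌋ = 19 − 18 = 1
n=59: ⌊(60·199+496)/639⌋ − ⌊(59·199+496)/639⌋ = ⌊12436/639⌋ − ⌊12237/639⌋ = 19 − 19 = 0
n=60: ⌊(61·199+496)/639⌋ − ⌊(60·199+496)/639⌋ = ⌊12635/639⌋ − ⌊12436/639⌋ = 19 − 19 = 0
n=61: ⌊(62·199+496)/639⌋ − ⌊(61·199+496)/639⌋ = ⌊12834/639⌋ − ⌊12635/639⌋ = 20 − 19 = 1
n=62: ⌊(63·199+496)/639⌋ − ⌊(62·199+496)/639⌋ = ⌊13033/639⌋ − ⌊12834/639⌋ = 20 − 20 = 0
n=63: ⌊(64·199+496)/639⌋ − ⌊(63·199+496)/639⌋ = ⌊13232/639⌋ − ⌊13033/639⌋ = 20 − 20 = 0
n=64: ⌊(65·199+496)/639⌋ − ⌊(64·199+496)/639⌋ = ⌊13431/639⌋ − ⌊13232/639⌋ = 21 − 20 = 1

10010001001001001001000100100100100010010010010010001001001001001


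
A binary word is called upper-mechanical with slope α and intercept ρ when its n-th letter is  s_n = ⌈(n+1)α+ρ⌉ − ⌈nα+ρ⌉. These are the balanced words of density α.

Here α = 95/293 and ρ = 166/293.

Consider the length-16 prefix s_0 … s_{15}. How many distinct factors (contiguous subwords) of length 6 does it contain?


t_n = ⌈(n·95+166)/293⌉ for n = 0 … 16:
  n=0…9: ⌈166/293⌉=1 ⌈261/293⌉=1 ⌈356/293⌉=2 ⌈451/293⌉=2 ⌈546/293⌉=2 ⌈641/293⌉=3 ⌈736/293⌉=3 ⌈831/293⌉=3 ⌈926/293⌉=4 ⌈1021/293⌉=4
  n=10…16: ⌈1116/293⌉=4 ⌈1211/293⌉=5 ⌈1306/293⌉=5 ⌈1401/293⌉=5 ⌈1496/293⌉=6 ⌈1591/293⌉=6 ⌈1686/293⌉=6
s_n = t_(n+1) − t_n for n = 0 … 15 gives
prefix = 0100100100100100
slide a length-6 window over [0..5] … [10..15] (11 windows); first occurrence of each distinct factor:
  [  0..  5] 010010
  [  1..  6] 100100
  [  2..  7] 001001
  (the other 8 windows repeat one of these)
distinct factors: {001001, 010010, 100100}
count = 3  (Sturmian bound for length 6 is 7)

3


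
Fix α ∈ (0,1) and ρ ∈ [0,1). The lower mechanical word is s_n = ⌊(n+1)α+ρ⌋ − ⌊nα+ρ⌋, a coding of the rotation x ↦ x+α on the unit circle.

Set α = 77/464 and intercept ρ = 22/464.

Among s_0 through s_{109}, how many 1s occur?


#1s = Σ_{n=0}^{109} s_n = Σ_{n=0}^{109} (⌊(n+1)α+ρ⌋ − ⌊nα+ρ⌋)
the sum telescopes: every ⌊nα+ρ⌋ with 0 < n < 110 appears once with + and once with −, leaving ⌊110α+ρ⌋ − ⌊0·α+ρ⌋
110α + ρ = (110·77 + 22) / 464 = 8492/464
ρ = 22/464
⌊8492/464⌋ = 18,  ⌊22/464⌋ = 0
#1s = 18 − 0 = 18

18


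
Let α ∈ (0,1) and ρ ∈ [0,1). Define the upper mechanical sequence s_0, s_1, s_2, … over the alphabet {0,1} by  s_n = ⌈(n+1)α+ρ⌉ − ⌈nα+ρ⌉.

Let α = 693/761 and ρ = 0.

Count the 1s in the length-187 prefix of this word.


#1s = Σ_{n=0}^{186} s_n = Σ_{n=0}^{186} (⌈(n+1)α+ρ⌉ − ⌈nα+ρ⌉)
the sum telescopes: every ⌈nα+ρ⌉ with 0 < n < 187 appears once with + and once with −, leaving ⌈187α+ρ⌉ − ⌈0·α+ρ⌉
187α + ρ = (187·693) / 761 = 129591/761
ρ = 0/761
⌈129591/761⌉ = 171,  ⌈0/761⌉ = 0
#1s = 171 − 0 = 171

171


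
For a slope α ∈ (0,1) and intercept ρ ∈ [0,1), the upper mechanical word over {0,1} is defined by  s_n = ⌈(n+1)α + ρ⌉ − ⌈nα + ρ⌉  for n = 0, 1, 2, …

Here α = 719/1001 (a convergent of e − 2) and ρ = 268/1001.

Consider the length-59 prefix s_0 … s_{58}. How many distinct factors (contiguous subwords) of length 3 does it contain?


4

t_n = ⌈(n·719+268)/1001⌉ for n = 0 … 59:
  n=0…9: ⌈268/1001⌉=1 ⌈987/1001⌉=1 ⌈1706/1001⌉=2 ⌈2425/1001⌉=3 ⌈3144/1001⌉=4 ⌈3863/1001⌉=4 ⌈4582/1001⌉=5 ⌈5301/1001⌉=6 ⌈6020/1001⌉=7 ⌈6739/1001⌉=7
  n=10…19: ⌈7458/1001⌉=8 ⌈8177/1001⌉=9 ⌈8896/1001⌉=9 ⌈9615/1001⌉=10 ⌈10334/1001⌉=11 ⌈11053/1001⌉=12 ⌈11772/1001⌉=12 ⌈12491/1001⌉=13 ⌈13210/1001⌉=14 ⌈13929/1001⌉=14
  n=20…29: ⌈14648/1001⌉=15 ⌈15367/1001⌉=16 ⌈16086/1001⌉=17 ⌈16805/1001⌉=17 ⌈17524/1001⌉=18 ⌈18243/1001⌉=19 ⌈18962/1001⌉=19 ⌈19681/1001⌉=20 ⌈20400/1001⌉=21 ⌈21119/1001⌉=22
  n=30…39: ⌈21838/1001⌉=22 ⌈22557/1001⌉=23 ⌈23276/1001⌉=24 ⌈23995/1001⌉=24 ⌈24714/1001⌉=25 ⌈25433/1001⌉=26 ⌈26152/1001⌉=27 ⌈26871/1001⌉=27 ⌈27590/1001⌉=28 ⌈28309/1001⌉=29
  n=40…49: ⌈29028/1001⌉=29 ⌈29747/1001⌉=30 ⌈30466/1001⌉=31 ⌈31185/1001⌉=32 ⌈31904/1001⌉=32 ⌈32623/1001⌉=33 ⌈33342/1001⌉=34 ⌈34061/1001⌉=35 ⌈34780/1001⌉=35 ⌈35499/1001⌉=36
  n=50…59: ⌈36218/1001⌉=37 ⌈36937/1001⌉=37 ⌈37656/1001⌉=38 ⌈38375/1001⌉=39 ⌈39094/1001⌉=40 ⌈39813/1001⌉=40 ⌈40532/1001⌉=41 ⌈41251/1001⌉=42 ⌈41970/1001⌉=42 ⌈42689/1001⌉=43
s_n = t_(n+1) − t_n for n = 0 … 58 gives
prefix = 01110111011011101101110110111011011101101110111011011101101
slide a length-3 window over [0..2] … [56..58] (57 windows); first occurrence of each distinct factor:
  [  0..  2] 011
  [  1..  3] 111
  [  2..  4] 110
  [  3..  5] 101
  (the other 53 windows repeat one of these)
distinct factors: {011, 101, 110, 111}
count = 4  (Sturmian bound for length 3 is 4)


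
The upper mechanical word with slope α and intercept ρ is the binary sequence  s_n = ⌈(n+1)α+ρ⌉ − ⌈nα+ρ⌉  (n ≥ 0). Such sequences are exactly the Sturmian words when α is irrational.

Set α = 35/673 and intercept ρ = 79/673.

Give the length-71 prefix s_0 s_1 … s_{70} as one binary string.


n=0: ⌈(1·35+79)/673⌉ − ⌈(0·35+79)/673⌉ = ⌈114/673⌉ − ⌈79/673⌉ = 1 − 1 = 0
n=1: ⌈(2·35+79)/673⌉ − ⌈(1·35+79)/673⌉ = ⌈149/673⌉ − ⌈114/673⌉ = 1 − 1 = 0
n=2: ⌈(3·35+79)/673⌉ − ⌈(2·35+79)/673⌉ = ⌈184/673⌉ − ⌈149/673⌉ = 1 − 1 = 0
n=3: ⌈(4·35+79)/673⌉ − ⌈(3·35+79)/673⌉ = ⌈219/673⌉ − ⌈184/673⌉ = 1 − 1 = 0
n=4: ⌈(5·35+79)/673⌉ − ⌈(4·35+79)/673⌉ = ⌈254/673⌉ − ⌈219/673⌉ = 1 − 1 = 0
n=5: ⌈(6·35+79)/673⌉ − ⌈(5·35+79)/673⌉ = ⌈289/673⌉ − ⌈254/673⌉ = 1 − 1 = 0
n=6: ⌈(7·35+79)/673⌉ − ⌈(6·35+79)/673⌉ = ⌈324/673⌉ − ⌈289/673⌉ = 1 − 1 = 0
n=7: ⌈(8·35+79)/673⌉ − ⌈(7·35+79)/673⌉ = ⌈359/673⌉ − ⌈324/673⌉ = 1 − 1 = 0
n=8: ⌈(9·35+79)/673⌉ − ⌈(8·35+79)/673⌉ = ⌈394/673⌉ − ⌈359/673⌉ = 1 − 1 = 0
n=9: ⌈(10·35+79)/673⌉ − ⌈(9·35+79)/673⌉ = ⌈429/673⌉ − ⌈394/673⌉ = 1 − 1 = 0
n=10: ⌈(11·35+79)/673⌉ − ⌈(10·35+79)/673⌉ = ⌈464/673⌉ − ⌈429/673⌉ = 1 − 1 = 0
n=11: ⌈(12·35+79)/673⌉ − ⌈(11·35+79)/673⌉ = ⌈499/673⌉ − ⌈464/673⌉ = 1 − 1 = 0
n=12: ⌈(13·35+79)/673⌉ − ⌈(12·35+79)/673⌉ = ⌈534/673⌉ − ⌈499/673⌉ = 1 − 1 = 0
n=13: ⌈(14·35+79)/673⌉ − ⌈(13·35+79)/673⌉ = ⌈569/673⌉ − ⌈534/673⌉ = 1 − 1 = 0
n=14: ⌈(15·35+79)/673⌉ − ⌈(14·35+79)/673⌉ = ⌈604/673⌉ − ⌈569/673⌉ = 1 − 1 = 0
n=15: ⌈(16·35+79)/673⌉ − ⌈(15·35+79)/673⌉ = ⌈639/673⌉ − ⌈604/673⌉ = 1 − 1 = 0
n=16: ⌈(17·35+79)/673⌉ − ⌈(16·35+79)/673⌉ = ⌈674/673⌉ − ⌈639/673⌉ = 2 − 1 = 1
n=17: ⌈(18·35+79)/673⌉ − ⌈(17·35+79)/673⌉ = ⌈709/673⌉ − ⌈674/673⌉ = 2 − 2 = 0
n=18: ⌈(19·35+79)/673⌉ − ⌈(18·35+79)/673⌉ = ⌈744/673⌉ − ⌈709/673⌉ = 2 − 2 = 0
n=19: ⌈(20·35+79)/673⌉ − ⌈(19·35+79)/673⌉ = ⌈779/673⌉ − ⌈744/673⌉ = 2 − 2 = 0
n=20: ⌈(21·35+79)/673⌉ − ⌈(20·35+79)/673⌉ = ⌈814/673⌉ − ⌈779/673⌉ = 2 − 2 = 0
n=21: ⌈(22·35+79)/673⌉ − ⌈(21·35+79)/673⌉ = ⌈849/673⌉ − ⌈814/673⌉ = 2 − 2 = 0
n=22: ⌈(23·35+79)/673⌉ − ⌈(22·35+79)/673⌉ = ⌈884/673⌉ − ⌈849/673⌉ = 2 − 2 = 0
n=23: ⌈(24·35+79)/673⌉ − ⌈(23·35+79)/673⌉ = ⌈919/673⌉ − ⌈884/673⌉ = 2 − 2 = 0
n=24: ⌈(25·35+79)/673⌉ − ⌈(24·35+79)/673⌉ = ⌈954/673⌉ − ⌈919/673⌉ = 2 − 2 = 0
n=25: ⌈(26·35+79)/673⌉ − ⌈(25·35+79)/673⌉ = ⌈989/673⌉ − ⌈954/673⌉ = 2 − 2 = 0
n=26: ⌈(27·35+79)/673⌉ − ⌈(26·35+79)/673⌉ = ⌈1024/673⌉ − ⌈989/673⌉ = 2 − 2 = 0
n=27: ⌈(28·35+79)/673⌉ − ⌈(27·35+79)/673⌉ = ⌈1059/673⌉ − ⌈1024/673⌉ = 2 − 2 = 0
n=28: ⌈(29·35+79)/673⌉ − ⌈(28·35+79)/673⌉ = ⌈1094/673⌉ − ⌈1059/673⌉ = 2 − 2 = 0
n=29: ⌈(30·35+79)/673⌉ − ⌈(29·35+79)/673⌉ = ⌈1129/673⌉ − ⌈1094/673⌉ = 2 − 2 = 0
n=30: ⌈(31·35+79)/673⌉ − ⌈(30·35+79)/673⌉ = ⌈1164/673⌉ − ⌈1129/673⌉ = 2 − 2 = 0
n=31: ⌈(32·35+79)/673⌉ − ⌈(31·35+79)/673⌉ = ⌈1199/673⌉ − ⌈1164/673⌉ = 2 − 2 = 0
n=32: ⌈(33·35+79)/673⌉ − ⌈(32·35+79)/673⌉ = ⌈1234/673⌉ − ⌈1199/673⌉ = 2 − 2 = 0
n=33: ⌈(34·35+79)/673⌉ − ⌈(33·35+79)/673⌉ = ⌈1269/673⌉ − ⌈1234/673⌉ = 2 − 2 = 0
n=34: ⌈(35·35+79)/673⌉ − ⌈(34·35+79)/673⌉ = ⌈1304/673⌉ − ⌈1269/673⌉ = 2 − 2 = 0
n=35: ⌈(36·35+79)/673⌉ − ⌈(35·35+79)/673⌉ = ⌈1339/673⌉ − ⌈1304/673⌉ = 2 − 2 = 0
n=36: ⌈(37·35+79)/673⌉ − ⌈(36·35+79)/673⌉ = ⌈1374/673⌉ − ⌈1339/673⌉ = 3 − 2 = 1
n=37: ⌈(38·35+79)/673⌉ − ⌈(37·35+79)/673⌉ = ⌈1409/673⌉ − ⌈1374/673⌉ = 3 − 3 = 0
n=38: ⌈(39·35+79)/673⌉ − ⌈(38·35+79)/673⌉ = ⌈1444/673⌉ − ⌈1409/673⌉ = 3 − 3 = 0
n=39: ⌈(40·35+79)/673⌉ − ⌈(39·35+79)/673⌉ = ⌈1479/673⌉ − ⌈1444/673⌉ = 3 − 3 = 0
n=40: ⌈(41·35+79)/673⌉ − ⌈(40·35+79)/673⌉ = ⌈1514/673⌉ − ⌈1479/673⌉ = 3 − 3 = 0
n=41: ⌈(42·35+79)/673⌉ − ⌈(41·35+79)/673⌉ = ⌈1549/673⌉ − ⌈1514/673⌉ = 3 − 3 = 0
n=42: ⌈(43·35+79)/673⌉ − ⌈(42·35+79)/673⌉ = ⌈1584/673⌉ − ⌈1549/673⌉ = 3 − 3 = 0
n=43: ⌈(44·35+79)/673⌉ − ⌈(43·35+79)/673⌉ = ⌈1619/673⌉ − ⌈1584/673⌉ = 3 − 3 = 0
n=44: ⌈(45·35+79)/673⌉ − ⌈(44·35+79)/673⌉ = ⌈1654/673⌉ − ⌈1619/673⌉ = 3 − 3 = 0
n=45: ⌈(46·35+79)/673⌉ − ⌈(45·35+79)/673⌉ = ⌈1689/673⌉ − ⌈1654/673⌉ = 3 − 3 = 0
n=46: ⌈(47·35+79)/673⌉ − ⌈(46·35+79)/673⌉ = ⌈1724/673⌉ − ⌈1689/673⌉ = 3 − 3 = 0
n=47: ⌈(48·35+79)/673⌉ − ⌈(47·35+79)/673⌉ = ⌈1759/673⌉ − ⌈1724/673⌉ = 3 − 3 = 0
n=48: ⌈(49·35+79)/673⌉ − ⌈(48·35+79)/673⌉ = ⌈1794/673⌉ − ⌈1759/673⌉ = 3 − 3 = 0
n=49: ⌈(50·35+79)/673⌉ − ⌈(49·35+79)/673⌉ = ⌈1829/673⌉ − ⌈1794/673⌉ = 3 − 3 = 0
n=50: ⌈(51·35+79)/673⌉ − ⌈(50·35+79)/673⌉ = ⌈1864/673⌉ − ⌈1829/673⌉ = 3 − 3 = 0
n=51: ⌈(52·35+79)/673⌉ − ⌈(51·35+79)/673⌉ = ⌈1899/673⌉ − ⌈1864/673⌉ = 3 − 3 = 0
n=52: ⌈(53·35+79)/673⌉ − ⌈(52·35+79)/673⌉ = ⌈1934/673⌉ − ⌈1899/673⌉ = 3 − 3 = 0
n=53: ⌈(54·35+79)/673⌉ − ⌈(53·35+79)/673⌉ = ⌈1969/673⌉ − ⌈1934/673⌉ = 3 − 3 = 0
n=54: ⌈(55·35+79)/673⌉ − ⌈(54·35+79)/673⌉ = ⌈2004/673⌉ − ⌈1969/673⌉ = 3 − 3 = 0
n=55: ⌈(56·35+79)/673⌉ − ⌈(55·35+79)/673⌉ = ⌈2039/673⌉ − ⌈2004/673⌉ = 4 − 3 = 1
n=56: ⌈(57·35+79)/673⌉ − ⌈(56·35+79)/673⌉ = ⌈2074/673⌉ − ⌈2039/673⌉ = 4 − 4 = 0
n=57: ⌈(58·35+79)/673⌉ − ⌈(57·35+79)/673⌉ = ⌈2109/673⌉ − ⌈2074/673⌉ = 4 − 4 = 0
n=58: ⌈(59·35+79)/673⌉ − ⌈(58·35+79)/673⌉ = ⌈2144/673⌉ − ⌈2109/673⌉ = 4 − 4 = 0
n=59: ⌈(60·35+79)/673⌉ − ⌈(59·35+79)/673⌉ = ⌈2179/673⌉ − ⌈2144/673⌉ = 4 − 4 = 0
n=60: ⌈(61·35+79)/673⌉ − ⌈(60·35+79)/673⌉ = ⌈2214/673⌉ − ⌈2179/673⌉ = 4 − 4 = 0
n=61: ⌈(62·35+79)/673⌉ − ⌈(61·35+79)/673⌉ = ⌈2249/673⌉ − ⌈2214/673⌉ = 4 − 4 = 0
n=62: ⌈(63·35+79)/673⌉ − ⌈(62·35+79)/673⌉ = ⌈2284/673⌉ − ⌈2249/673⌉ = 4 − 4 = 0
n=63: ⌈(64·35+79)/673⌉ − ⌈(63·35+79)/673⌉ = ⌈2319/673⌉ − ⌈2284/673⌉ = 4 − 4 = 0
n=64: ⌈(65·35+79)/673⌉ − ⌈(64·35+79)/673⌉ = ⌈2354/673⌉ − ⌈2319/673⌉ = 4 − 4 = 0
n=65: ⌈(66·35+79)/673⌉ − ⌈(65·35+79)/673⌉ = ⌈2389/673⌉ − ⌈2354/673⌉ = 4 − 4 = 0
n=66: ⌈(67·35+79)/673⌉ − ⌈(66·35+79)/673⌉ = ⌈2424/673⌉ − ⌈2389/673⌉ = 4 − 4 = 0
n=67: ⌈(68·35+79)/673⌉ − ⌈(67·35+79)/673⌉ = ⌈2459/673⌉ − ⌈2424/673⌉ = 4 − 4 = 0
n=68: ⌈(69·35+79)/673⌉ − ⌈(68·35+79)/673⌉ = ⌈2494/673⌉ − ⌈2459/673⌉ = 4 − 4 = 0
n=69: ⌈(70·35+79)/673⌉ − ⌈(69·35+79)/673⌉ = ⌈2529/673⌉ − ⌈2494/673⌉ = 4 − 4 = 0
n=70: ⌈(71·35+79)/673⌉ − ⌈(70·35+79)/673⌉ = ⌈2564/673⌉ − ⌈2529/673⌉ = 4 − 4 = 0

00000000000000001000000000000000000010000000000000000001000000000000000


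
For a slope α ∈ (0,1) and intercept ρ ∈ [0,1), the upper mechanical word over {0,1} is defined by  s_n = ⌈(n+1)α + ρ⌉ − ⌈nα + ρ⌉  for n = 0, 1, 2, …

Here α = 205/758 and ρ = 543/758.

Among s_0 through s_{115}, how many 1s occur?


32

#1s = Σ_{n=0}^{115} s_n = Σ_{n=0}^{115} (⌈(n+1)α+ρ⌉ − ⌈nα+ρ⌉)
the sum telescopes: every ⌈nα+ρ⌉ with 0 < n < 116 appears once with + and once with −, leaving ⌈116α+ρ⌉ − ⌈0·α+ρ⌉
116α + ρ = (116·205 + 543) / 758 = 24323/758
ρ = 543/758
⌈24323/758⌉ = 33,  ⌈543/758⌉ = 1
#1s = 33 − 1 = 32


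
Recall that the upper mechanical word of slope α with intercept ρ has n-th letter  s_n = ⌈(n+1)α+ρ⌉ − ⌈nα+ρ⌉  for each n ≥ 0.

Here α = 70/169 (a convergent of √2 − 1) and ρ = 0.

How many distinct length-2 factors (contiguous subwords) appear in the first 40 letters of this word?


3

t_n = ⌈(n·70)/169⌉ for n = 0 … 40:
  n=0…9: ⌈0/169⌉=0 ⌈70/169⌉=1 ⌈140/169⌉=1 ⌈210/169⌉=2 ⌈280/169⌉=2 ⌈350/169⌉=3 ⌈420/169⌉=3 ⌈490/169⌉=3 ⌈560/169⌉=4 ⌈630/169⌉=4
  n=10…19: ⌈700/169⌉=5 ⌈770/169⌉=5 ⌈840/169⌉=5 ⌈910/169⌉=6 ⌈980/169⌉=6 ⌈1050/169⌉=7 ⌈1120/169⌉=7 ⌈1190/169⌉=8 ⌈1260/169⌉=8 ⌈1330/169⌉=8
  n=20…29: ⌈1400/169⌉=9 ⌈1470/169⌉=9 ⌈1540/169⌉=10 ⌈1610/169⌉=10 ⌈1680/169⌉=10 ⌈1750/169⌉=11 ⌈1820/169⌉=11 ⌈1890/169⌉=12 ⌈1960/169⌉=12 ⌈2030/169⌉=13
  n=30…39: ⌈2100/169⌉=13 ⌈2170/169⌉=13 ⌈2240/169⌉=14 ⌈2310/169⌉=14 ⌈2380/169⌉=15 ⌈2450/169⌉=15 ⌈2520/169⌉=15 ⌈2590/169⌉=16 ⌈2660/169⌉=16 ⌈2730/169⌉=17
  n=40: ⌈2800/169⌉=17
s_n = t_(n+1) − t_n for n = 0 … 39 gives
prefix = 1010100101001010100101001010100101001010
slide a length-2 window over [0..1] … [38..39] (39 windows); first occurrence of each distinct factor:
  [  0..  1] 10
  [  1..  2] 01
  [  5..  6] 00
  (the other 36 windows repeat one of these)
distinct factors: {00, 01, 10}
count = 3  (Sturmian bound for length 2 is 3)


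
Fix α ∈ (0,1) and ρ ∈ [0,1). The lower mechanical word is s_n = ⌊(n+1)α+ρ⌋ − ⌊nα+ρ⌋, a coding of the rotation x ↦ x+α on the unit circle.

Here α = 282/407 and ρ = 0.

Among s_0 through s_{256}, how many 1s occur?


#1s = Σ_{n=0}^{256} s_n = Σ_{n=0}^{256} (⌊(n+1)α+ρ⌋ − ⌊nα+ρ⌋)
the sum telescopes: every ⌊nα+ρ⌋ with 0 < n < 257 appears once with + and once with −, leaving ⌊257α+ρ⌋ − ⌊0·α+ρ⌋
257α + ρ = (257·282) / 407 = 72474/407
ρ = 0/407
⌊72474/407⌋ = 178,  ⌊0/407⌋ = 0
#1s = 178 − 0 = 178

178


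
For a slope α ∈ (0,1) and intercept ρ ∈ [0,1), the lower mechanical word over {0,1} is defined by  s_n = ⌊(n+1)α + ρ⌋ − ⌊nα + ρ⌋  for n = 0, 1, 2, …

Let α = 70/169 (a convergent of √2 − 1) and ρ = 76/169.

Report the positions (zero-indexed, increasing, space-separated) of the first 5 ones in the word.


1 3 6 8 10

n=0: ⌊146/169⌋−⌊76/169⌋ = 0−0 = 0
n=1: ⌊216/169⌋−⌊146/169⌋ = 1−0 = 1  ← one
n=2: ⌊286/169⌋−⌊216/169⌋ = 1−1 = 0
n=3: ⌊356/169⌋−⌊286/169⌋ = 2−1 = 1  ← one
n=4: ⌊426/169⌋−⌊356/169⌋ = 2−2 = 0
n=5: ⌊496/169⌋−⌊426/169⌋ = 2−2 = 0
n=6: ⌊566/169⌋−⌊496/169⌋ = 3−2 = 1  ← one
n=7: ⌊636/169⌋−⌊566/169⌋ = 3−3 = 0
n=8: ⌊706/169⌋−⌊636/169⌋ = 4−3 = 1  ← one
n=9: ⌊776/169⌋−⌊706/169⌋ = 4−4 = 0
n=10: ⌊846/169⌋−⌊776/169⌋ = 5−4 = 1  ← one
positions of the first 5 ones: 1 3 6 8 10


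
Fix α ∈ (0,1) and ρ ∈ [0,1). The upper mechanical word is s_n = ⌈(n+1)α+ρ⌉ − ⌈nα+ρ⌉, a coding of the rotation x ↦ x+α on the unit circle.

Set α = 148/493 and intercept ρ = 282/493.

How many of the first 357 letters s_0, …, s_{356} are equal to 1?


#1s = Σ_{n=0}^{356} s_n = Σ_{n=0}^{356} (⌈(n+1)α+ρ⌉ − ⌈nα+ρ⌉)
the sum telescopes: every ⌈nα+ρ⌉ with 0 < n < 357 appears once with + and once with −, leaving ⌈357α+ρ⌉ − ⌈0·α+ρ⌉
357α + ρ = (357·148 + 282) / 493 = 53118/493
ρ = 282/493
⌈53118/493⌉ = 108,  ⌈282/493⌉ = 1
#1s = 108 − 1 = 107

107


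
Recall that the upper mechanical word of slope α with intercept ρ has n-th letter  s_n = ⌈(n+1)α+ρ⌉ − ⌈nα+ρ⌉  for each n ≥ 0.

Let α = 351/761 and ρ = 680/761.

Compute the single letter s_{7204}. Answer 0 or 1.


1

(n+1)α + ρ = (7205·351 + 680) / 761 = 2529635/761
nα + ρ     = (7204·351 + 680) / 761 = 2529284/761
⌈2529635/761⌉ = 3325,  ⌈2529284/761⌉ = 3324
s_{7204} = 3325 − 3324 = 1


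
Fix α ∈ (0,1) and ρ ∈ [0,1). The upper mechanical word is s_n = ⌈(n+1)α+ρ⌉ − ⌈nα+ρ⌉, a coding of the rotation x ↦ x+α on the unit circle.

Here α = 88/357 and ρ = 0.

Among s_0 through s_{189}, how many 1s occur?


#1s = Σ_{n=0}^{189} s_n = Σ_{n=0}^{189} (⌈(n+1)α+ρ⌉ − ⌈nα+ρ⌉)
the sum telescopes: every ⌈nα+ρ⌉ with 0 < n < 190 appears once with + and once with −, leaving ⌈190α+ρ⌉ − ⌈0·α+ρ⌉
190α + ρ = (190·88) / 357 = 16720/357
ρ = 0/357
⌈16720/357⌉ = 47,  ⌈0/357⌉ = 0
#1s = 47 − 0 = 47

47


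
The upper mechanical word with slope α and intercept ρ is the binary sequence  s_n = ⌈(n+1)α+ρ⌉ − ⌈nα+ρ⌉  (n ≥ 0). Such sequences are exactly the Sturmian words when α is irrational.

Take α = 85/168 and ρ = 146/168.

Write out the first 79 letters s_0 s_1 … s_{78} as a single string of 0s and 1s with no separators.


1010101010101010101010110101010101010101010101010101010101010101010101010101010

n=0: ⌈(1·85+146)/168⌉ − ⌈(0·85+146)/168⌉ = ⌈231/168⌉ − ⌈146/168⌉ = 2 − 1 = 1
n=1: ⌈(2·85+146)/168⌉ − ⌈(1·85+146)/168⌉ = ⌈316/168⌉ − ⌈231/168⌉ = 2 − 2 = 0
n=2: ⌈(3·85+146)/168⌉ − ⌈(2·85+146)/168⌉ = ⌈401/168⌉ − ⌈316/168⌉ = 3 − 2 = 1
n=3: ⌈(4·85+146)/168⌉ − ⌈(3·85+146)/168⌉ = ⌈486/168⌉ − ⌈401/168⌉ = 3 − 3 = 0
n=4: ⌈(5·85+146)/168⌉ − ⌈(4·85+146)/168⌉ = ⌈571/168⌉ − ⌈486/168⌉ = 4 − 3 = 1
n=5: ⌈(6·85+146)/168⌉ − ⌈(5·85+146)/168⌉ = ⌈656/168⌉ − ⌈571/168⌉ = 4 − 4 = 0
n=6: ⌈(7·85+146)/168⌉ − ⌈(6·85+146)/168⌉ = ⌈741/168⌉ − ⌈656/168⌉ = 5 − 4 = 1
n=7: ⌈(8·85+146)/168⌉ − ⌈(7·85+146)/168⌉ = ⌈826/168⌉ − ⌈741/168⌉ = 5 − 5 = 0
n=8: ⌈(9·85+146)/168⌉ − ⌈(8·85+146)/168⌉ = ⌈911/168⌉ − ⌈826/168⌉ = 6 − 5 = 1
n=9: ⌈(10·85+146)/168⌉ − ⌈(9·85+146)/168⌉ = ⌈996/168⌉ − ⌈911/168⌉ = 6 − 6 = 0
n=10: ⌈(11·85+146)/168⌉ − ⌈(10·85+146)/168⌉ = ⌈1081/168⌉ − ⌈996/168⌉ = 7 − 6 = 1
n=11: ⌈(12·85+146)/168⌉ − ⌈(11·85+146)/168⌉ = ⌈1166/168⌉ − ⌈1081/168⌉ = 7 − 7 = 0
n=12: ⌈(13·85+146)/168⌉ − ⌈(12·85+146)/168⌉ = ⌈1251/168⌉ − ⌈1166/168⌉ = 8 − 7 = 1
n=13: ⌈(14·85+146)/168⌉ − ⌈(13·85+146)/168⌉ = ⌈1336/168⌉ − ⌈1251/168⌉ = 8 − 8 = 0
n=14: ⌈(15·85+146)/168⌉ − ⌈(14·85+146)/168⌉ = ⌈1421/168⌉ − ⌈1336/168⌉ = 9 − 8 = 1
n=15: ⌈(16·85+146)/168⌉ − ⌈(15·85+146)/168⌉ = ⌈1506/168⌉ − ⌈1421/168⌉ = 9 − 9 = 0
n=16: ⌈(17·85+146)/168⌉ − ⌈(16·85+146)/168⌉ = ⌈1591/168⌉ − ⌈1506/168⌉ = 10 − 9 = 1
n=17: ⌈(18·85+146)/168⌉ − ⌈(17·85+146)/168⌉ = ⌈1676/168⌉ − ⌈1591/168⌉ = 10 − 10 = 0
n=18: ⌈(19·85+146)/168⌉ − ⌈(18·85+146)/168⌉ = ⌈1761/168⌉ − ⌈1676/168⌉ = 11 − 10 = 1
n=19: ⌈(20·85+146)/168⌉ − ⌈(19·85+146)/168⌉ = ⌈1846/168⌉ − ⌈1761/168⌉ = 11 − 11 = 0
n=20: ⌈(21·85+146)/168⌉ − ⌈(20·85+146)/168⌉ = ⌈1931/168⌉ − ⌈1846/168⌉ = 12 − 11 = 1
n=21: ⌈(22·85+146)/168⌉ − ⌈(21·85+146)/168⌉ = ⌈2016/168⌉ − ⌈1931/168⌉ = 12 − 12 = 0
n=22: ⌈(23·85+146)/168⌉ − ⌈(22·85+146)/168⌉ = ⌈2101/168⌉ − ⌈2016/168⌉ = 13 − 12 = 1
n=23: ⌈(24·85+146)/168⌉ − ⌈(23·85+146)/168⌉ = ⌈2186/168⌉ − ⌈2101/168⌉ = 14 − 13 = 1
n=24: ⌈(25·85+146)/168⌉ − ⌈(24·85+146)/168⌉ = ⌈2271/168⌉ − ⌈2186/168⌉ = 14 − 14 = 0
n=25: ⌈(26·85+146)/168⌉ − ⌈(25·85+146)/168⌉ = ⌈2356/168⌉ − ⌈2271/168⌉ = 15 − 14 = 1
n=26: ⌈(27·85+146)/168⌉ − ⌈(26·85+146)/168⌉ = ⌈2441/168⌉ − ⌈2356/168⌉ = 15 − 15 = 0
n=27: ⌈(28·85+146)/168⌉ − ⌈(27·85+146)/168⌉ = ⌈2526/168⌉ − ⌈2441/168⌉ = 16 − 15 = 1
n=28: ⌈(29·85+146)/168⌉ − ⌈(28·85+146)/168⌉ = ⌈2611/168⌉ − ⌈2526/168⌉ = 16 − 16 = 0
n=29: ⌈(30·85+146)/168⌉ − ⌈(29·85+146)/168⌉ = ⌈2696/168⌉ − ⌈2611/168⌉ = 17 − 16 = 1
n=30: ⌈(31·85+146)/168⌉ − ⌈(30·85+146)/168⌉ = ⌈2781/168⌉ − ⌈2696/168⌉ = 17 − 17 = 0
n=31: ⌈(32·85+146)/168⌉ − ⌈(31·85+146)/168⌉ = ⌈2866/168⌉ − ⌈2781/168⌉ = 18 − 17 = 1
n=32: ⌈(33·85+146)/168⌉ − ⌈(32·85+146)/168⌉ = ⌈2951/168⌉ − ⌈2866/168⌉ = 18 − 18 = 0
n=33: ⌈(34·85+146)/168⌉ − ⌈(33·85+146)/168⌉ = ⌈3036/168⌉ − ⌈2951/168⌉ = 19 − 18 = 1
n=34: ⌈(35·85+146)/168⌉ − ⌈(34·85+146)/168⌉ = ⌈3121/168⌉ − ⌈3036/168⌉ = 19 − 19 = 0
n=35: ⌈(36·85+146)/168⌉ − ⌈(35·85+146)/168⌉ = ⌈3206/168⌉ − ⌈3121/168⌉ = 20 − 19 = 1
n=36: ⌈(37·85+146)/168⌉ − ⌈(36·85+146)/168⌉ = ⌈3291/168⌉ − ⌈3206/168⌉ = 20 − 20 = 0
n=37: ⌈(38·85+146)/168⌉ − ⌈(37·85+146)/168⌉ = ⌈3376/168⌉ − ⌈3291/168⌉ = 21 − 20 = 1
n=38: ⌈(39·85+146)/168⌉ − ⌈(38·85+146)/168⌉ = ⌈3461/168⌉ − ⌈3376/168⌉ = 21 − 21 = 0
n=39: ⌈(40·85+146)/168⌉ − ⌈(39·85+146)/168⌉ = ⌈3546/168⌉ − ⌈3461/168⌉ = 22 − 21 = 1
n=40: ⌈(41·85+146)/168⌉ − ⌈(40·85+146)/168⌉ = ⌈3631/168⌉ − ⌈3546/168⌉ = 22 − 22 = 0
n=41: ⌈(42·85+146)/168⌉ − ⌈(41·85+146)/168⌉ = ⌈3716/168⌉ − ⌈3631/168⌉ = 23 − 22 = 1
n=42: ⌈(43·85+146)/168⌉ − ⌈(42·85+146)/168⌉ = ⌈3801/168⌉ − ⌈3716/168⌉ = 23 − 23 = 0
n=43: ⌈(44·85+146)/168⌉ − ⌈(43·85+146)/168⌉ = ⌈3886/168⌉ − ⌈3801/168⌉ = 24 − 23 = 1
n=44: ⌈(45·85+146)/168⌉ − ⌈(44·85+146)/168⌉ = ⌈3971/168⌉ − ⌈3886/168⌉ = 24 − 24 = 0
n=45: ⌈(46·85+146)/168⌉ − ⌈(45·85+146)/168⌉ = ⌈4056/168⌉ − ⌈3971/168⌉ = 25 − 24 = 1
n=46: ⌈(47·85+146)/168⌉ − ⌈(46·85+146)/168⌉ = ⌈4141/168⌉ − ⌈4056/168⌉ = 25 − 25 = 0
n=47: ⌈(48·85+146)/168⌉ − ⌈(47·85+146)/168⌉ = ⌈4226/168⌉ − ⌈4141/168⌉ = 26 − 25 = 1
n=48: ⌈(49·85+146)/168⌉ − ⌈(48·85+146)/168⌉ = ⌈4311/168⌉ − ⌈4226/168⌉ = 26 − 26 = 0
n=49: ⌈(50·85+146)/168⌉ − ⌈(49·85+146)/168⌉ = ⌈4396/168⌉ − ⌈4311/168⌉ = 27 − 26 = 1
n=50: ⌈(51·85+146)/168⌉ − ⌈(50·85+146)/168⌉ = ⌈4481/168⌉ − ⌈4396/168⌉ = 27 − 27 = 0
n=51: ⌈(52·85+146)/168⌉ − ⌈(51·85+146)/168⌉ = ⌈4566/168⌉ − ⌈4481/168⌉ = 28 − 27 = 1
n=52: ⌈(53·85+146)/168⌉ − ⌈(52·85+146)/168⌉ = ⌈4651/168⌉ − ⌈4566/168⌉ = 28 − 28 = 0
n=53: ⌈(54·85+146)/168⌉ − ⌈(53·85+146)/168⌉ = ⌈4736/168⌉ − ⌈4651/168⌉ = 29 − 28 = 1
n=54: ⌈(55·85+146)/168⌉ − ⌈(54·85+146)/168⌉ = ⌈4821/168⌉ − ⌈4736/168⌉ = 29 − 29 = 0
n=55: ⌈(56·85+146)/168⌉ − ⌈(55·85+146)/168⌉ = ⌈4906/168⌉ − ⌈4821/168⌉ = 30 − 29 = 1
n=56: ⌈(57·85+146)/168⌉ − ⌈(56·85+146)/168⌉ = ⌈4991/168⌉ − ⌈4906/168⌉ = 30 − 30 = 0
n=57: ⌈(58·85+146)/168⌉ − ⌈(57·85+146)/168⌉ = ⌈5076/168⌉ − ⌈4991/168⌉ = 31 − 30 = 1
n=58: ⌈(59·85+146)/168⌉ − ⌈(58·85+146)/168⌉ = ⌈5161/168⌉ − ⌈5076/168⌉ = 31 − 31 = 0
n=59: ⌈(60·85+146)/168⌉ − ⌈(59·85+146)/168⌉ = ⌈5246/168⌉ − ⌈5161/168⌉ = 32 − 31 = 1
n=60: ⌈(61·85+146)/168⌉ − ⌈(60·85+146)/168⌉ = ⌈5331/168⌉ − ⌈5246/168⌉ = 32 − 32 = 0
n=61: ⌈(62·85+146)/168⌉ − ⌈(61·85+146)/168⌉ = ⌈5416/168⌉ − ⌈5331/168⌉ = 33 − 32 = 1
n=62: ⌈(63·85+146)/168⌉ − ⌈(62·85+146)/168⌉ = ⌈5501/168⌉ − ⌈5416/168⌉ = 33 − 33 = 0
n=63: ⌈(64·85+146)/168⌉ − ⌈(63·85+146)/168⌉ = ⌈5586/168⌉ − ⌈5501/168⌉ = 34 − 33 = 1
n=64: ⌈(65·85+146)/168⌉ − ⌈(64·85+146)/168⌉ = ⌈5671/168⌉ − ⌈5586/168⌉ = 34 − 34 = 0
n=65: ⌈(66·85+146)/168⌉ − ⌈(65·85+146)/168⌉ = ⌈5756/168⌉ − ⌈5671/168⌉ = 35 − 34 = 1
n=66: ⌈(67·85+146)/168⌉ − ⌈(66·85+146)/168⌉ = ⌈5841/168⌉ − ⌈5756/168⌉ = 35 − 35 = 0
n=67: ⌈(68·85+146)/168⌉ − ⌈(67·85+146)/168⌉ = ⌈5926/168⌉ − ⌈5841/168⌉ = 36 − 35 = 1
n=68: ⌈(69·85+146)/168⌉ − ⌈(68·85+146)/168⌉ = ⌈6011/168⌉ − ⌈5926/168⌉ = 36 − 36 = 0
n=69: ⌈(70·85+146)/168⌉ − ⌈(69·85+146)/168⌉ = ⌈6096/168⌉ − ⌈6011/168⌉ = 37 − 36 = 1
n=70: ⌈(71·85+146)/168⌉ − ⌈(70·85+146)/168⌉ = ⌈6181/168⌉ − ⌈6096/168⌉ = 37 − 37 = 0
n=71: ⌈(72·85+146)/168⌉ − ⌈(71·85+146)/168⌉ = ⌈6266/168⌉ − ⌈6181/168⌉ = 38 − 37 = 1
n=72: ⌈(73·85+146)/168⌉ − ⌈(72·85+146)/168⌉ = ⌈6351/168⌉ − ⌈6266/168⌉ = 38 − 38 = 0
n=73: ⌈(74·85+146)/168⌉ − ⌈(73·85+146)/168⌉ = ⌈6436/168⌉ − ⌈6351/168⌉ = 39 − 38 = 1
n=74: ⌈(75·85+146)/168⌉ − ⌈(74·85+146)/168⌉ = ⌈6521/168⌉ − ⌈6436/168⌉ = 39 − 39 = 0
n=75: ⌈(76·85+146)/168⌉ − ⌈(75·85+146)/168⌉ = ⌈6606/168⌉ − ⌈6521/168⌉ = 40 − 39 = 1
n=76: ⌈(77·85+146)/168⌉ − ⌈(76·85+146)/168⌉ = ⌈6691/168⌉ − ⌈6606/168⌉ = 40 − 40 = 0
n=77: ⌈(78·85+146)/168⌉ − ⌈(77·85+146)/168⌉ = ⌈6776/168⌉ − ⌈6691/168⌉ = 41 − 40 = 1
n=78: ⌈(79·85+146)/168⌉ − ⌈(78·85+146)/168⌉ = ⌈6861/168⌉ − ⌈6776/168⌉ = 41 − 41 = 0


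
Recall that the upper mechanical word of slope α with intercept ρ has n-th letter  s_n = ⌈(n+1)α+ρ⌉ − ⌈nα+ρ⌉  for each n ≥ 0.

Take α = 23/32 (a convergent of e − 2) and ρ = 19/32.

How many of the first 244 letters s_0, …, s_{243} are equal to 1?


175

#1s = Σ_{n=0}^{243} s_n = Σ_{n=0}^{243} (⌈(n+1)α+ρ⌉ − ⌈nα+ρ⌉)
the sum telescopes: every ⌈nα+ρ⌉ with 0 < n < 244 appears once with + and once with −, leaving ⌈244α+ρ⌉ − ⌈0·α+ρ⌉
244α + ρ = (244·23 + 19) / 32 = 5631/32
ρ = 19/32
⌈5631/32⌉ = 176,  ⌈19/32⌉ = 1
#1s = 176 − 1 = 175


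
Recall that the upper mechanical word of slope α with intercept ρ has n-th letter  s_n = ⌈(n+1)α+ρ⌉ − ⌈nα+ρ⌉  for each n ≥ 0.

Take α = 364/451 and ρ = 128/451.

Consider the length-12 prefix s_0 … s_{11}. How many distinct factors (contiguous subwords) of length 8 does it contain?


t_n = ⌈(n·364+128)/451⌉ for n = 0 … 12:
  n=0…9: ⌈128/451⌉=1 ⌈492/451⌉=2 ⌈856/451⌉=2 ⌈1220/451⌉=3 ⌈1584/451⌉=4 ⌈1948/451⌉=5 ⌈2312/451⌉=6 ⌈2676/451⌉=6 ⌈3040/451⌉=7 ⌈3404/451⌉=8
  n=10…12: ⌈3768/451⌉=9 ⌈4132/451⌉=10 ⌈4496/451⌉=10
s_n = t_(n+1) − t_n for n = 0 … 11 gives
prefix = 101111011110
slide a length-8 window over [0..7] … [4..11] (5 windows); first occurrence of each distinct factor:
  [  0..  7] 10111101
  [  1..  8] 01111011
  [  2..  9] 11110111
  [  3.. 10] 11101111
  [  4.. 11] 11011110
distinct factors: {01111011, 10111101, 11011110, 11101111, 11110111}
count = 5  (Sturmian bound for length 8 is 9)

5


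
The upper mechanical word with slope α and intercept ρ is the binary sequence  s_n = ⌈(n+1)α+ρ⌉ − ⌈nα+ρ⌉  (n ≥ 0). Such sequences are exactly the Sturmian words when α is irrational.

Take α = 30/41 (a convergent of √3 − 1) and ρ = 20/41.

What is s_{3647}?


(n+1)α + ρ = (3648·30 + 20) / 41 = 109460/41
nα + ρ     = (3647·30 + 20) / 41 = 109430/41
⌈109460/41⌉ = 2670,  ⌈109430/41⌉ = 2670
s_{3647} = 2670 − 2670 = 0

0


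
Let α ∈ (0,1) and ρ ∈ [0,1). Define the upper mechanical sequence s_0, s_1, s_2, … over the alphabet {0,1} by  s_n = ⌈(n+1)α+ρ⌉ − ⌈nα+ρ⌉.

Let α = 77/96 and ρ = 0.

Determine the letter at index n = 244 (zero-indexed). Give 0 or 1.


1

(n+1)α + ρ = (245·77) / 96 = 18865/96
nα + ρ     = (244·77) / 96 = 18788/96
⌈18865/96⌉ = 197,  ⌈18788/96⌉ = 196
s_{244} = 197 − 196 = 1


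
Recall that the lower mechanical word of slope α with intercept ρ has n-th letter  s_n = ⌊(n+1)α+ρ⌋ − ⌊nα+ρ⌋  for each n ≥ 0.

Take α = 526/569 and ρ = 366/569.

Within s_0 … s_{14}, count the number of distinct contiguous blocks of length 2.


3

t_n = ⌊(n·526+366)/569⌋ for n = 0 … 15:
  n=0…9: ⌊366/569⌋=0 ⌊892/569⌋=1 ⌊1418/569⌋=2 ⌊1944/569⌋=3 ⌊2470/569⌋=4 ⌊2996/569⌋=5 ⌊3522/569⌋=6 ⌊4048/569⌋=7 ⌊4574/569⌋=8 ⌊5100/569⌋=8
  n=10…15: ⌊5626/569⌋=9 ⌊6152/569⌋=10 ⌊6678/569⌋=11 ⌊7204/569⌋=12 ⌊7730/569⌋=13 ⌊8256/569⌋=14
s_n = t_(n+1) − t_n for n = 0 … 14 gives
prefix = 111111110111111
slide a length-2 window over [0..1] … [13..14] (14 windows); first occurrence of each distinct factor:
  [  0..  1] 11
  [  7..  8] 10
  [  8..  9] 01
  (the other 11 windows repeat one of these)
distinct factors: {01, 10, 11}
count = 3  (Sturmian bound for length 2 is 3)


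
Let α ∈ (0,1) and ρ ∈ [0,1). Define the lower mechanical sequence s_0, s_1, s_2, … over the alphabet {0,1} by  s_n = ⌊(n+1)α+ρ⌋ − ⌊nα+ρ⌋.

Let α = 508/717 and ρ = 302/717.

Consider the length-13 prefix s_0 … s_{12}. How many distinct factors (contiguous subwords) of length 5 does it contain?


t_n = ⌊(n·508+302)/717⌋ for n = 0 … 13:
  n=0…9: ⌊302/717⌋=0 ⌊810/717⌋=1 ⌊1318/717⌋=1 ⌊1826/717⌋=2 ⌊2334/717⌋=3 ⌊2842/717⌋=3 ⌊3350/717⌋=4 ⌊3858/717⌋=5 ⌊4366/717⌋=6 ⌊4874/717⌋=6
  n=10…13: ⌊5382/717⌋=7 ⌊5890/717⌋=8 ⌊6398/717⌋=8 ⌊6906/717⌋=9
s_n = t_(n+1) − t_n for n = 0 … 12 gives
prefix = 1011011101101
slide a length-5 window over [0..4] … [8..12] (9 windows); first occurrence of each distinct factor:
  [  0..  4] 10110
  [  1..  5] 01101
  [  2..  6] 11011
  [  3..  7] 10111
  [  4..  8] 01110
  [  5..  9] 11101
  (the other 3 windows repeat one of these)
distinct factors: {01101, 01110, 10110, 10111, 11011, 11101}
count = 6  (Sturmian bound for length 5 is 6)

6


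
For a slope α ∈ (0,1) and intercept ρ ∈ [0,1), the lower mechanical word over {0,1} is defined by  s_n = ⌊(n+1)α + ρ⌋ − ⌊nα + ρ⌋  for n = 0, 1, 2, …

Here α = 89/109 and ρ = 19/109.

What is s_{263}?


1

(n+1)α + ρ = (264·89 + 19) / 109 = 23515/109
nα + ρ     = (263·89 + 19) / 109 = 23426/109
⌊23515/109⌋ = 215,  ⌊23426/109⌋ = 214
s_{263} = 215 − 214 = 1


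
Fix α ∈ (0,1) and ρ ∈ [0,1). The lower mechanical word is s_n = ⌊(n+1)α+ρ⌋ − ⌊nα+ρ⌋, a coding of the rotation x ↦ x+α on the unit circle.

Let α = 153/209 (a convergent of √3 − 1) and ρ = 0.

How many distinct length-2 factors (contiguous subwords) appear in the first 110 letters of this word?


t_n = ⌊(n·153)/209⌋ for n = 0 … 110:
  n=0…9: ⌊0/209⌋=0 ⌊153/209⌋=0 ⌊306/209⌋=1 ⌊459/209⌋=2 ⌊612/209⌋=2 ⌊765/209⌋=3 ⌊918/209⌋=4 ⌊1071/209⌋=5 ⌊1224/209⌋=5 ⌊1377/209⌋=6
  n=10…19: ⌊1530/209⌋=7 ⌊1683/209⌋=8 ⌊1836/209⌋=8 ⌊1989/209⌋=9 ⌊2142/209⌋=10 ⌊2295/209⌋=10 ⌊2448/209⌋=11 ⌊2601/209⌋=12 ⌊2754/209⌋=13 ⌊2907/209⌋=13
  n=20…29: ⌊3060/209⌋=14 ⌊3213/209⌋=15 ⌊3366/209⌋=16 ⌊3519/209⌋=16 ⌊3672/209⌋=17 ⌊3825/209⌋=18 ⌊3978/209⌋=19 ⌊4131/209⌋=19 ⌊4284/209⌋=20 ⌊4437/209⌋=21
  n=30…39: ⌊4590/209⌋=21 ⌊4743/209⌋=22 ⌊4896/209⌋=23 ⌊5049/209⌋=24 ⌊5202/209⌋=24 ⌊5355/209⌋=25 ⌊5508/209⌋=26 ⌊5661/209⌋=27 ⌊5814/209⌋=27 ⌊5967/209⌋=28
  n=40…49: ⌊6120/209⌋=29 ⌊6273/209⌋=30 ⌊6426/209⌋=30 ⌊6579/209⌋=31 ⌊6732/209⌋=32 ⌊6885/209⌋=32 ⌊7038/209⌋=33 ⌊7191/209⌋=34 ⌊7344/209⌋=35 ⌊7497/209⌋=35
  n=50…59: ⌊7650/209⌋=36 ⌊7803/209⌋=37 ⌊7956/209⌋=38 ⌊8109/209⌋=38 ⌊8262/209⌋=39 ⌊8415/209⌋=40 ⌊8568/209⌋=40 ⌊8721/209⌋=41 ⌊8874/209⌋=42 ⌊9027/209⌋=43
  n=60…69: ⌊9180/209⌋=43 ⌊9333/209⌋=44 ⌊9486/209⌋=45 ⌊9639/209⌋=46 ⌊9792/209⌋=46 ⌊9945/209⌋=47 ⌊10098/209⌋=48 ⌊10251/209⌋=49 ⌊10404/209⌋=49 ⌊10557/209⌋=50
  n=70…79: ⌊10710/209⌋=51 ⌊10863/209⌋=51 ⌊11016/209⌋=52 ⌊11169/209⌋=53 ⌊11322/209⌋=54 ⌊11475/209⌋=54 ⌊11628/209⌋=55 ⌊11781/209⌋=56 ⌊11934/209⌋=57 ⌊12087/209⌋=57
  n=80…89: ⌊12240/209⌋=58 ⌊12393/209⌋=59 ⌊12546/209⌋=60 ⌊12699/209⌋=60 ⌊12852/209⌋=61 ⌊13005/209⌋=62 ⌊13158/209⌋=62 ⌊13311/209⌋=63 ⌊13464/209⌋=64 ⌊13617/209⌋=65
  n=90…99: ⌊13770/209⌋=65 ⌊13923/209⌋=66 ⌊14076/209⌋=67 ⌊14229/209⌋=68 ⌊14382/209⌋=68 ⌊14535/209⌋=69 ⌊14688/209⌋=70 ⌊14841/209⌋=71 ⌊14994/209⌋=71 ⌊15147/209⌋=72
  n=100…109: ⌊15300/209⌋=73 ⌊15453/209⌋=73 ⌊15606/209⌋=74 ⌊15759/209⌋=75 ⌊15912/209⌋=76 ⌊16065/209⌋=76 ⌊16218/209⌋=77 ⌊16371/209⌋=78 ⌊16524/209⌋=79 ⌊16677/209⌋=79
  n=110: ⌊16830/209⌋=80
s_n = t_(n+1) − t_n for n = 0 … 109 gives
prefix = 01101110111011011101110111011011101110111011011101110110111011101110110111011101110110111011101110110111011101
slide a length-2 window over [0..1] … [108..109] (109 windows); first occurrence of each distinct factor:
  [  0..  1] 01
  [  1..  2] 11
  [  2..  3] 10
  (the other 106 windows repeat one of these)
distinct factors: {01, 10, 11}
count = 3  (Sturmian bound for length 2 is 3)

3
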